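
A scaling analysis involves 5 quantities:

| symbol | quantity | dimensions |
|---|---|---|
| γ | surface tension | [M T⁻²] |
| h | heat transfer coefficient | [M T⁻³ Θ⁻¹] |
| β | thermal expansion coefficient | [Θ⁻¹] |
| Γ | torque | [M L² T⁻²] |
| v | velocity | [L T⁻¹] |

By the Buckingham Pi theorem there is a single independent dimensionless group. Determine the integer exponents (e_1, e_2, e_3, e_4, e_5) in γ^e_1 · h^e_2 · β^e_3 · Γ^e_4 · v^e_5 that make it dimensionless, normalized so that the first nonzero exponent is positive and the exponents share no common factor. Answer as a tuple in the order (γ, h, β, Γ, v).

(3, -2, 2, -1, 2)

M: e_1·(1) + e_2·(1) + e_3·(0) + e_4·(1) + e_5·(0) = 0
L: e_1·(0) + e_2·(0) + e_3·(0) + e_4·(2) + e_5·(1) = 0
T: e_1·(-2) + e_2·(-3) + e_3·(0) + e_4·(-2) + e_5·(-1) = 0
Θ: e_1·(0) + e_2·(-1) + e_3·(-1) + e_4·(0) + e_5·(0) = 0
Solving this homogeneous linear system for the smallest-integer solution (first nonzero entry positive) gives (3, -2, 2, -1, 2).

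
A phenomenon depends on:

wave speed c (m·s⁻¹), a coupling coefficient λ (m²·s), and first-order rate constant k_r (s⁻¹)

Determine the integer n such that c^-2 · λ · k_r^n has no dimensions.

Balance the T exponent: (-1)·n from k_r, plus −2·(-1) + (1) = 3 from the rest, must sum to zero.
−n + 3 = 0, so n = 3.

3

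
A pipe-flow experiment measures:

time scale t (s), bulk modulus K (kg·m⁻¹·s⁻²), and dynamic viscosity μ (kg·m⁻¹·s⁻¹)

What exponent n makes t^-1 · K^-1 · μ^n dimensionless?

Balance the M exponent: (1)·n from μ, plus −(0) − (1) = -1 from the rest, must sum to zero.
n − 1 = 0, so n = 1.

1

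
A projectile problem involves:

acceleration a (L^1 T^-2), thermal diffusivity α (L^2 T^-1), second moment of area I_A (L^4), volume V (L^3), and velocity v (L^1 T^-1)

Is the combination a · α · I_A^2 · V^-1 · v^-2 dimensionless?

no

Sum the exponent of each base dimension across the product:
  L: [a]_L + [α]_L + 2·[I_A]_L − [V]_L − 2·[v]_L = (1) + (2) + 2·(4) − (3) − 2·(1) = 6
  T: [a]_T + [α]_T + 2·[I_A]_T − [V]_T − 2·[v]_T = (-2) + (-1) + 2·(0) − (0) − 2·(-1) = -1
Net dimensions [L⁶ T⁻¹] ≠ [1] — not dimensionless.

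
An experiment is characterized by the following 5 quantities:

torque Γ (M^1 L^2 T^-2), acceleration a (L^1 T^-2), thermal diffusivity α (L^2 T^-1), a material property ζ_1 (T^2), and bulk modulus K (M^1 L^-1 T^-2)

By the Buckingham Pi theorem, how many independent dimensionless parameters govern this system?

There are 5 variables and 3 base dimensions (M, L, T).
The dimension matrix has rank 3.
Independent dimensionless groups: 5 − 3 = 2.

2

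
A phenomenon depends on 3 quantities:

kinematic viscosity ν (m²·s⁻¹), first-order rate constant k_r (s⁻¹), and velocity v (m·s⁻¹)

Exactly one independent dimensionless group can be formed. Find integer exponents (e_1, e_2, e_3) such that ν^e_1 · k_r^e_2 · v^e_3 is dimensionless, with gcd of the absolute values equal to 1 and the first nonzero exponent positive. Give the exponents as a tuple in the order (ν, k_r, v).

L: e_1·(2) + e_2·(0) + e_3·(1) = 0
T: e_1·(-1) + e_2·(-1) + e_3·(-1) = 0
Solving this homogeneous linear system for the smallest-integer solution (first nonzero entry positive) gives (1, 1, -2).

(1, 1, -2)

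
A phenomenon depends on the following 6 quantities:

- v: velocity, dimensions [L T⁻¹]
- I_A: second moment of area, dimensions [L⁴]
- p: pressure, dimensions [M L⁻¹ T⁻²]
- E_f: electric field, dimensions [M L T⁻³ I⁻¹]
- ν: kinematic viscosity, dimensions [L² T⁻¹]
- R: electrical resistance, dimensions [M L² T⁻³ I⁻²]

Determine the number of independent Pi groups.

2

There are 6 variables and 4 base dimensions (M, L, T, I).
The dimension matrix has rank 4.
Independent dimensionless groups: 6 − 4 = 2.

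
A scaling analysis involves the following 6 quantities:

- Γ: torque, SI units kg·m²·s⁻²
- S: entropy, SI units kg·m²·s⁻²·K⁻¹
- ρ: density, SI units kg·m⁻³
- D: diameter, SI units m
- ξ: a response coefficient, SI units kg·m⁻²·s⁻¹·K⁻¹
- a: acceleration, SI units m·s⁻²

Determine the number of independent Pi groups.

There are 6 variables and 4 base dimensions (M, L, T, Θ).
The dimension matrix has rank 4.
Independent dimensionless groups: 6 − 4 = 2.

2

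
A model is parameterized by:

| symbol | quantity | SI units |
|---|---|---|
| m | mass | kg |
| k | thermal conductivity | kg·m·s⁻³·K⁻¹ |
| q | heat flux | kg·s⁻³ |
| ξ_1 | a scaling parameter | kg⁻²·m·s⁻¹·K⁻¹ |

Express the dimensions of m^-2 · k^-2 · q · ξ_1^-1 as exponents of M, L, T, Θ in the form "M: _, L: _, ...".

Collect each base-dimension exponent across the product:
  M: −2·(1) − 2·(1) + (1) − (-2) = -1
  L: −2·(0) − 2·(1) + (0) − (1) = -3
  T: −2·(0) − 2·(-3) + (-3) − (-1) = 4
  Θ: −2·(0) − 2·(-1) + (0) − (-1) = 3
So the dimensions are [M⁻¹ L⁻³ T⁴ Θ³].

M: -1, L: -3, T: 4, Θ: 3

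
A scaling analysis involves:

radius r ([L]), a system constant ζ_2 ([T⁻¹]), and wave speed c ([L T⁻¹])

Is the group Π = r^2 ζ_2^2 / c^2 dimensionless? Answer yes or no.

yes

Sum the exponent of each base dimension across the product:
  M: 2·[r]_M + 2·[ζ_2]_M − 2·[c]_M = 2·(0) + 2·(0) − 2·(0) = 0
  L: 2·[r]_L + 2·[ζ_2]_L − 2·[c]_L = 2·(1) + 2·(0) − 2·(1) = 0
  T: 2·[r]_T + 2·[ζ_2]_T − 2·[c]_T = 2·(0) + 2·(-1) − 2·(-1) = 0
  Θ: 2·[r]_Θ + 2·[ζ_2]_Θ − 2·[c]_Θ = 2·(0) + 2·(0) − 2·(0) = 0
All base exponents vanish — dimensionless.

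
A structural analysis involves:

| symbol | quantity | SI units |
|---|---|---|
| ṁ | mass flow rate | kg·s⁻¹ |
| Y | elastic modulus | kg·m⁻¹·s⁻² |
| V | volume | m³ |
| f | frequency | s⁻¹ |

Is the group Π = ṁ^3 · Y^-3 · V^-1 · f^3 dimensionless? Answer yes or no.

Sum the exponent of each base dimension across the product:
  M: 3·[ṁ]_M − 3·[Y]_M − [V]_M + 3·[f]_M = 3·(1) − 3·(1) − (0) + 3·(0) = 0
  L: 3·[ṁ]_L − 3·[Y]_L − [V]_L + 3·[f]_L = 3·(0) − 3·(-1) − (3) + 3·(0) = 0
  T: 3·[ṁ]_T − 3·[Y]_T − [V]_T + 3·[f]_T = 3·(-1) − 3·(-2) − (0) + 3·(-1) = 0
All base exponents vanish — dimensionless.

yes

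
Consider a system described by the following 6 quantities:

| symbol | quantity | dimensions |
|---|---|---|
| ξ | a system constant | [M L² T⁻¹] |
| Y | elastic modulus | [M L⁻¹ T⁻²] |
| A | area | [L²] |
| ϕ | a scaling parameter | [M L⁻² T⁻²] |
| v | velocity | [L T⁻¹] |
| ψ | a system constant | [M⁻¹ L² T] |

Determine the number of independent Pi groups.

There are 6 variables and 3 base dimensions (M, L, T).
The dimension matrix has rank 3.
Independent dimensionless groups: 6 − 3 = 3.

3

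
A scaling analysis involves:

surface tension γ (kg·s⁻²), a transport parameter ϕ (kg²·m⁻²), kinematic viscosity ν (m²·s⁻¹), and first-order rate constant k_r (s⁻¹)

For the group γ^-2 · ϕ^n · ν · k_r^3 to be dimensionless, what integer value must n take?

Balance the M exponent: (2)·n from ϕ, plus −2·(1) + (0) + 3·(0) = -2 from the rest, must sum to zero.
2n − 2 = 0, so n = 1.

1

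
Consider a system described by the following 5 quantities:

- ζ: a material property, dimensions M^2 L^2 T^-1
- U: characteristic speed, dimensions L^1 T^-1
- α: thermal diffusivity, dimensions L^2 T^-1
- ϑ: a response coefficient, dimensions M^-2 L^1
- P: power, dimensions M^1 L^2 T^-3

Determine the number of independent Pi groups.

2

There are 5 variables and 3 base dimensions (M, L, T).
The dimension matrix has rank 3.
Independent dimensionless groups: 5 − 3 = 2.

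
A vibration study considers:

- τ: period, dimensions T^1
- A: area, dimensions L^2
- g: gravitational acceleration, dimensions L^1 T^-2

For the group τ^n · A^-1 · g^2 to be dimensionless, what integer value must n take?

4

Balance the T exponent: (1)·n from τ, plus −(0) + 2·(-2) = -4 from the rest, must sum to zero.
n − 4 = 0, so n = 4.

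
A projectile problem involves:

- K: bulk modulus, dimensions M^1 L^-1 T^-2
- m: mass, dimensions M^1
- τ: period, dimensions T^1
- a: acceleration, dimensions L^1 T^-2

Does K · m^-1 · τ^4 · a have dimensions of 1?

Sum the exponent of each base dimension across the product:
  M: [K]_M − [m]_M + 4·[τ]_M + [a]_M = (1) − (1) + 4·(0) + (0) = 0
  L: [K]_L − [m]_L + 4·[τ]_L + [a]_L = (-1) − (0) + 4·(0) + (1) = 0
  T: [K]_T − [m]_T + 4·[τ]_T + [a]_T = (-2) − (0) + 4·(1) + (-2) = 0
All base exponents vanish — dimensionless.

yes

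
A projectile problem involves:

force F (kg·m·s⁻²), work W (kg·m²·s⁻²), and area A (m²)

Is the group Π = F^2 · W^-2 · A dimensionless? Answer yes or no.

Sum the exponent of each base dimension across the product:
  M: 2·[F]_M − 2·[W]_M + [A]_M = 2·(1) − 2·(1) + (0) = 0
  L: 2·[F]_L − 2·[W]_L + [A]_L = 2·(1) − 2·(2) + (2) = 0
  T: 2·[F]_T − 2·[W]_T + [A]_T = 2·(-2) − 2·(-2) + (0) = 0
All base exponents vanish — dimensionless.

yes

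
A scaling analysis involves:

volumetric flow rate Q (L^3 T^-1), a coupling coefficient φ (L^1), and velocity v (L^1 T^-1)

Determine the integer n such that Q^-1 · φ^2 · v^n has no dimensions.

Balance the L exponent: (1)·n from v, plus −(3) + 2·(1) = -1 from the rest, must sum to zero.
n − 1 = 0, so n = 1.

1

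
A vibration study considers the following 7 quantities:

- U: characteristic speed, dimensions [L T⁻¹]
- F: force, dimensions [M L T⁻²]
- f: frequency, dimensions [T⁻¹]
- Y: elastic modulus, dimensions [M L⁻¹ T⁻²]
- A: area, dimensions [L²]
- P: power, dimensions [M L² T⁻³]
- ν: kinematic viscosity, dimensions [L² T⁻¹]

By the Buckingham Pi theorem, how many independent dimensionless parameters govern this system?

4

There are 7 variables and 3 base dimensions (M, L, T).
The dimension matrix has rank 3.
Independent dimensionless groups: 7 − 3 = 4.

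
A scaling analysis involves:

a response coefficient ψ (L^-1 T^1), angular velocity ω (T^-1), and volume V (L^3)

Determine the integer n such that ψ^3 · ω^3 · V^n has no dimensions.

Balance the L exponent: (3)·n from V, plus 3·(-1) + 3·(0) = -3 from the rest, must sum to zero.
3n − 3 = 0, so n = 1.

1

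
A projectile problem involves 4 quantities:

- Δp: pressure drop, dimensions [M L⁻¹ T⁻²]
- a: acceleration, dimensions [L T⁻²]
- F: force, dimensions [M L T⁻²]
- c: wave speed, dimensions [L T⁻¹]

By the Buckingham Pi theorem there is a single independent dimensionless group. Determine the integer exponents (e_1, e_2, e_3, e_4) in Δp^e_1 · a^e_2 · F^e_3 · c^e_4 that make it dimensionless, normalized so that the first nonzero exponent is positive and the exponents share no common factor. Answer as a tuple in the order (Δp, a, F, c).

M: e_1·(1) + e_2·(0) + e_3·(1) + e_4·(0) = 0
L: e_1·(-1) + e_2·(1) + e_3·(1) + e_4·(1) = 0
T: e_1·(-2) + e_2·(-2) + e_3·(-2) + e_4·(-1) = 0
Solving this homogeneous linear system for the smallest-integer solution (first nonzero entry positive) gives (1, -2, -1, 4).

(1, -2, -1, 4)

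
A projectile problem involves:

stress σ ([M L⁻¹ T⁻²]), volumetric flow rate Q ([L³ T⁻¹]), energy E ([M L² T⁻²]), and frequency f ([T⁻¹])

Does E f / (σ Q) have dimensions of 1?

Sum the exponent of each base dimension across the product:
  M: −[σ]_M − [Q]_M + [E]_M + [f]_M = −(1) − (0) + (1) + (0) = 0
  L: −[σ]_L − [Q]_L + [E]_L + [f]_L = −(-1) − (3) + (2) + (0) = 0
  T: −[σ]_T − [Q]_T + [E]_T + [f]_T = −(-2) − (-1) + (-2) + (-1) = 0
All base exponents vanish — dimensionless.

yes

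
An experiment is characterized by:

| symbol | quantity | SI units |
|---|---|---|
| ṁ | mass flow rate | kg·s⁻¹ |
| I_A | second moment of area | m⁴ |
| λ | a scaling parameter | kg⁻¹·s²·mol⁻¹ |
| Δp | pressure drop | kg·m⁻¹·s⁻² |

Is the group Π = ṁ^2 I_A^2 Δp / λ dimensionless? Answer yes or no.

no

Sum the exponent of each base dimension across the product:
  M: 2·[ṁ]_M + 2·[I_A]_M − [λ]_M + [Δp]_M = 2·(1) + 2·(0) − (-1) + (1) = 4
  L: 2·[ṁ]_L + 2·[I_A]_L − [λ]_L + [Δp]_L = 2·(0) + 2·(4) − (0) + (-1) = 7
  T: 2·[ṁ]_T + 2·[I_A]_T − [λ]_T + [Δp]_T = 2·(-1) + 2·(0) − (2) + (-2) = -6
  N: 2·[ṁ]_N + 2·[I_A]_N − [λ]_N + [Δp]_N = 2·(0) + 2·(0) − (-1) + (0) = 1
Net dimensions [M⁴ L⁷ T⁻⁶ N] ≠ [1] — not dimensionless.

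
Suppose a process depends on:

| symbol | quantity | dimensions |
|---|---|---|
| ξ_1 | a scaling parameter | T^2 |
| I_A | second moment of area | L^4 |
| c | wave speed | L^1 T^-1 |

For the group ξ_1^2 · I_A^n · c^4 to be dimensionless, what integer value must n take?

Balance the L exponent: (4)·n from I_A, plus 2·(0) + 4·(1) = 4 from the rest, must sum to zero.
4n + 4 = 0, so n = -1.

-1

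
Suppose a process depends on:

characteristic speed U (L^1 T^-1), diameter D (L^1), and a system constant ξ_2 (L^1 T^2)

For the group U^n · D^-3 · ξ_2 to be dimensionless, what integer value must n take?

Balance the L exponent: (1)·n from U, plus −3·(1) + (1) = -2 from the rest, must sum to zero.
n − 2 = 0, so n = 2.

2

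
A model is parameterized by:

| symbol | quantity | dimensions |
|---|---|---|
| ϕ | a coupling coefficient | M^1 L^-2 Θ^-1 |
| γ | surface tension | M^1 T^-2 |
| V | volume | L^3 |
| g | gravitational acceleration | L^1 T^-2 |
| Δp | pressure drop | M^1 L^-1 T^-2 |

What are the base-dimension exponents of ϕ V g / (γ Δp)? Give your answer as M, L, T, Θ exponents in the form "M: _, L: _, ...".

Collect each base-dimension exponent across the product:
  M: (1) − (1) + (0) + (0) − (1) = -1
  L: (-2) − (0) + (3) + (1) − (-1) = 3
  T: (0) − (-2) + (0) + (-2) − (-2) = 2
  Θ: (-1) − (0) + (0) + (0) − (0) = -1
So the dimensions are [M⁻¹ L³ T² Θ⁻¹].

M: -1, L: 3, T: 2, Θ: -1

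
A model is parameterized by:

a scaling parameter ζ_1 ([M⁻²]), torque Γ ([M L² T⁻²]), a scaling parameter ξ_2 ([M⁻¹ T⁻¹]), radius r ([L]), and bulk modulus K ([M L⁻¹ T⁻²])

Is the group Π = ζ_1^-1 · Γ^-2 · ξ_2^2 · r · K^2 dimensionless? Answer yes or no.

Sum the exponent of each base dimension across the product:
  M: −[ζ_1]_M − 2·[Γ]_M + 2·[ξ_2]_M + [r]_M + 2·[K]_M = −(-2) − 2·(1) + 2·(-1) + (0) + 2·(1) = 0
  L: −[ζ_1]_L − 2·[Γ]_L + 2·[ξ_2]_L + [r]_L + 2·[K]_L = −(0) − 2·(2) + 2·(0) + (1) + 2·(-1) = -5
  T: −[ζ_1]_T − 2·[Γ]_T + 2·[ξ_2]_T + [r]_T + 2·[K]_T = −(0) − 2·(-2) + 2·(-1) + (0) + 2·(-2) = -2
Net dimensions [L⁻⁵ T⁻²] ≠ [1] — not dimensionless.

no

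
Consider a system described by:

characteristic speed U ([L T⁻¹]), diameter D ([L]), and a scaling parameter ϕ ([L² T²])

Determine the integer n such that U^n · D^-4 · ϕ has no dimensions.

2

Balance the L exponent: (1)·n from U, plus −4·(1) + (2) = -2 from the rest, must sum to zero.
n − 2 = 0, so n = 2.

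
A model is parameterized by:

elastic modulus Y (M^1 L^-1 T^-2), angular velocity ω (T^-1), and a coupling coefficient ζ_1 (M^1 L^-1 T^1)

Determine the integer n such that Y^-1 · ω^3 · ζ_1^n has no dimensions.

Balance the M exponent: (1)·n from ζ_1, plus −(1) + 3·(0) = -1 from the rest, must sum to zero.
n − 1 = 0, so n = 1.

1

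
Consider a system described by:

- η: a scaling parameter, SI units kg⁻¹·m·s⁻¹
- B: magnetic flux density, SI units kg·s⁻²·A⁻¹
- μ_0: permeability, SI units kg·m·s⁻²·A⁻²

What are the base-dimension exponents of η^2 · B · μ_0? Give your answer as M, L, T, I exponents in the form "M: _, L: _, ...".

M: 0, L: 3, T: -6, I: -3

Collect each base-dimension exponent across the product:
  M: 2·(-1) + (1) + (1) = 0
  L: 2·(1) + (0) + (1) = 3
  T: 2·(-1) + (-2) + (-2) = -6
  I: 2·(0) + (-1) + (-2) = -3
So the dimensions are [L³ T⁻⁶ I⁻³].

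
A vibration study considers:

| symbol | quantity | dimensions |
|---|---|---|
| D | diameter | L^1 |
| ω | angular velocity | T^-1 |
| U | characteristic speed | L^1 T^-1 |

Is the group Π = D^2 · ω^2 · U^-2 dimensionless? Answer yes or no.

Sum the exponent of each base dimension across the product:
  L: 2·[D]_L + 2·[ω]_L − 2·[U]_L = 2·(1) + 2·(0) − 2·(1) = 0
  T: 2·[D]_T + 2·[ω]_T − 2·[U]_T = 2·(0) + 2·(-1) − 2·(-1) = 0
All base exponents vanish — dimensionless.

yes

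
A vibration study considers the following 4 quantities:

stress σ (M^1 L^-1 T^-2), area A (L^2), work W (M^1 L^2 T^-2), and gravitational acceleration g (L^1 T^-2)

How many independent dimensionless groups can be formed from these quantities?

There are 4 variables and 3 base dimensions (M, L, T).
The dimension matrix has rank 3.
Independent dimensionless groups: 4 − 3 = 1.

1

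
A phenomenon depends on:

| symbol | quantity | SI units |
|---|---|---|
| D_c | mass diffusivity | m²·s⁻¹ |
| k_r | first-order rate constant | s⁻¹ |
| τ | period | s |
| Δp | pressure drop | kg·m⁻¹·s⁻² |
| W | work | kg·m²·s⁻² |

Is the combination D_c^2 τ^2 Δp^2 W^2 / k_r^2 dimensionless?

no

Sum the exponent of each base dimension across the product:
  M: 2·[D_c]_M − 2·[k_r]_M + 2·[τ]_M + 2·[Δp]_M + 2·[W]_M = 2·(0) − 2·(0) + 2·(0) + 2·(1) + 2·(1) = 4
  L: 2·[D_c]_L − 2·[k_r]_L + 2·[τ]_L + 2·[Δp]_L + 2·[W]_L = 2·(2) − 2·(0) + 2·(0) + 2·(-1) + 2·(2) = 6
  T: 2·[D_c]_T − 2·[k_r]_T + 2·[τ]_T + 2·[Δp]_T + 2·[W]_T = 2·(-1) − 2·(-1) + 2·(1) + 2·(-2) + 2·(-2) = -6
Net dimensions [M⁴ L⁶ T⁻⁶] ≠ [1] — not dimensionless.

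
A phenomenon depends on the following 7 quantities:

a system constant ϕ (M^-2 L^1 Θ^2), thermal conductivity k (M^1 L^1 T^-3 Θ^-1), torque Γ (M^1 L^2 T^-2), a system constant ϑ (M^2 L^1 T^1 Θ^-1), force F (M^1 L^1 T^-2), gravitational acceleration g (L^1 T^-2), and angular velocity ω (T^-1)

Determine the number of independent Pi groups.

There are 7 variables and 4 base dimensions (M, L, T, Θ).
The dimension matrix has rank 4.
Independent dimensionless groups: 7 − 4 = 3.

3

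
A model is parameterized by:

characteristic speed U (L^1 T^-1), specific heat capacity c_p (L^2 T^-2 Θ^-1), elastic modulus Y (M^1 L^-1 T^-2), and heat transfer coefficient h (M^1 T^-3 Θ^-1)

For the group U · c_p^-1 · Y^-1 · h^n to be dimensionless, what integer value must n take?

Balance the M exponent: (1)·n from h, plus (0) − (0) − (1) = -1 from the rest, must sum to zero.
n − 1 = 0, so n = 1.

1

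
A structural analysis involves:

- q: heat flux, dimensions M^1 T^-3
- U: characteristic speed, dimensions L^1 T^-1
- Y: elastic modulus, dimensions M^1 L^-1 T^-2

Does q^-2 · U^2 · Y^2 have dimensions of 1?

Sum the exponent of each base dimension across the product:
  M: −2·[q]_M + 2·[U]_M + 2·[Y]_M = −2·(1) + 2·(0) + 2·(1) = 0
  L: −2·[q]_L + 2·[U]_L + 2·[Y]_L = −2·(0) + 2·(1) + 2·(-1) = 0
  T: −2·[q]_T + 2·[U]_T + 2·[Y]_T = −2·(-3) + 2·(-1) + 2·(-2) = 0
All base exponents vanish — dimensionless.

yes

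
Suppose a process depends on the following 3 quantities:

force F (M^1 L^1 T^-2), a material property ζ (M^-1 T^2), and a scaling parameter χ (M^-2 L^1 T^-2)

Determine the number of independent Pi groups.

0

There are 3 variables and 3 base dimensions (M, L, T).
The dimension matrix has rank 3.
Independent dimensionless groups: 3 − 3 = 0.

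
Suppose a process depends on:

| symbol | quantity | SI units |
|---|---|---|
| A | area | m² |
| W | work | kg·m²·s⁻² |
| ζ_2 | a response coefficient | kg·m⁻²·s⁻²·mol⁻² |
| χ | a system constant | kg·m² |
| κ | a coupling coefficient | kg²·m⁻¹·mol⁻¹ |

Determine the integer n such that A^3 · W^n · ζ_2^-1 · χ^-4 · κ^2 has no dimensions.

Balance the M exponent: (1)·n from W, plus 3·(0) − (1) − 4·(1) + 2·(2) = -1 from the rest, must sum to zero.
n − 1 = 0, so n = 1.

1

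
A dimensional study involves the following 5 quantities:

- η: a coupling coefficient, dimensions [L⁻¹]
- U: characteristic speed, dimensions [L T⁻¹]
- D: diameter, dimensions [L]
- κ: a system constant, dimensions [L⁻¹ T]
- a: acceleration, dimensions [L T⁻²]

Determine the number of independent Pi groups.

3

There are 5 variables and 2 base dimensions (L, T).
The dimension matrix has rank 2.
Independent dimensionless groups: 5 − 2 = 3.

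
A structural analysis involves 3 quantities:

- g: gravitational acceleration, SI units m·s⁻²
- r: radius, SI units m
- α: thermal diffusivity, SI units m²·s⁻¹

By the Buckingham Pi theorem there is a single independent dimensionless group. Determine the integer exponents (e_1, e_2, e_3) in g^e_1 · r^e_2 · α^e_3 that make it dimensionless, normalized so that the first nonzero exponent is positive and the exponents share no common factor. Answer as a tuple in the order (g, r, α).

(1, 3, -2)

L: e_1·(1) + e_2·(1) + e_3·(2) = 0
T: e_1·(-2) + e_2·(0) + e_3·(-1) = 0
Solving this homogeneous linear system for the smallest-integer solution (first nonzero entry positive) gives (1, 3, -2).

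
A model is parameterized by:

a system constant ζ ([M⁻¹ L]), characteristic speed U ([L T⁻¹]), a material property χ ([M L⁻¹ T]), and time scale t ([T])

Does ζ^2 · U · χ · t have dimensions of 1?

no

Sum the exponent of each base dimension across the product:
  M: 2·[ζ]_M + [U]_M + [χ]_M + [t]_M = 2·(-1) + (0) + (1) + (0) = -1
  L: 2·[ζ]_L + [U]_L + [χ]_L + [t]_L = 2·(1) + (1) + (-1) + (0) = 2
  T: 2·[ζ]_T + [U]_T + [χ]_T + [t]_T = 2·(0) + (-1) + (1) + (1) = 1
Net dimensions [M⁻¹ L² T] ≠ [1] — not dimensionless.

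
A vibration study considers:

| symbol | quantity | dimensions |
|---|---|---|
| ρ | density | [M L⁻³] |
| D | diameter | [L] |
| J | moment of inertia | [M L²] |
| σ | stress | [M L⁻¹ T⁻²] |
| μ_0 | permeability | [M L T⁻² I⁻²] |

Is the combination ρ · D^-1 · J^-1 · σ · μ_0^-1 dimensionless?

no

Sum the exponent of each base dimension across the product:
  M: [ρ]_M − [D]_M − [J]_M + [σ]_M − [μ_0]_M = (1) − (0) − (1) + (1) − (1) = 0
  L: [ρ]_L − [D]_L − [J]_L + [σ]_L − [μ_0]_L = (-3) − (1) − (2) + (-1) − (1) = -8
  T: [ρ]_T − [D]_T − [J]_T + [σ]_T − [μ_0]_T = (0) − (0) − (0) + (-2) − (-2) = 0
  I: [ρ]_I − [D]_I − [J]_I + [σ]_I − [μ_0]_I = (0) − (0) − (0) + (0) − (-2) = 2
Net dimensions [L⁻⁸ I²] ≠ [1] — not dimensionless.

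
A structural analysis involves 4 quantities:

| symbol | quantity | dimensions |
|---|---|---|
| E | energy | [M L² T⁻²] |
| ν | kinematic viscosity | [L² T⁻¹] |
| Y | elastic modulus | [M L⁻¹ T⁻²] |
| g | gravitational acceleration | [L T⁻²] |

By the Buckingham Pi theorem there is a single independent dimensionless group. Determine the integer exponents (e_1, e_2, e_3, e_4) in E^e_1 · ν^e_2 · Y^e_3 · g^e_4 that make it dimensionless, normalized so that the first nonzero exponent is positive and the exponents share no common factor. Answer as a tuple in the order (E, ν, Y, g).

(1, -2, -1, 1)

M: e_1·(1) + e_2·(0) + e_3·(1) + e_4·(0) = 0
L: e_1·(2) + e_2·(2) + e_3·(-1) + e_4·(1) = 0
T: e_1·(-2) + e_2·(-1) + e_3·(-2) + e_4·(-2) = 0
Solving this homogeneous linear system for the smallest-integer solution (first nonzero entry positive) gives (1, -2, -1, 1).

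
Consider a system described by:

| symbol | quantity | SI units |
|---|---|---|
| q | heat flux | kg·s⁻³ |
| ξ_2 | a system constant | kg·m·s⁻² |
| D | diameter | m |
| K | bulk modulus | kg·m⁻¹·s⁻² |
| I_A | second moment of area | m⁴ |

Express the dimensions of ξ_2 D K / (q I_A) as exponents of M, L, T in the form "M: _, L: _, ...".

M: 1, L: -3, T: -1

Collect each base-dimension exponent across the product:
  M: −(1) + (1) + (0) + (1) − (0) = 1
  L: −(0) + (1) + (1) + (-1) − (4) = -3
  T: −(-3) + (-2) + (0) + (-2) − (0) = -1
So the dimensions are [M L⁻³ T⁻¹].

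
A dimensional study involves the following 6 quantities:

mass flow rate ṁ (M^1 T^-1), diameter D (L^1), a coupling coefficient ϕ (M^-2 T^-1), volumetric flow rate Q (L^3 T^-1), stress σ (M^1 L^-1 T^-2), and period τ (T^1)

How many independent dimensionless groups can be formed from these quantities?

3

There are 6 variables and 3 base dimensions (M, L, T).
The dimension matrix has rank 3.
Independent dimensionless groups: 6 − 3 = 3.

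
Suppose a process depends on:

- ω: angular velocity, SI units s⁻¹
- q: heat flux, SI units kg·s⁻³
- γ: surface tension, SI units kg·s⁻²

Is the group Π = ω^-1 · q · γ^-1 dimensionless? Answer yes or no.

Sum the exponent of each base dimension across the product:
  M: −[ω]_M + [q]_M − [γ]_M = −(0) + (1) − (1) = 0
  L: −[ω]_L + [q]_L − [γ]_L = −(0) + (0) − (0) = 0
  T: −[ω]_T + [q]_T − [γ]_T = −(-1) + (-3) − (-2) = 0
All base exponents vanish — dimensionless.

yes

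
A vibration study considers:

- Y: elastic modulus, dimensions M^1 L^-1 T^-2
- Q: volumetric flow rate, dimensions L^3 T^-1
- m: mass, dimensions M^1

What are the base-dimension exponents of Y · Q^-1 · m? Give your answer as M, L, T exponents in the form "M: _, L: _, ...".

Collect each base-dimension exponent across the product:
  M: (1) − (0) + (1) = 2
  L: (-1) − (3) + (0) = -4
  T: (-2) − (-1) + (0) = -1
So the dimensions are [M² L⁻⁴ T⁻¹].

M: 2, L: -4, T: -1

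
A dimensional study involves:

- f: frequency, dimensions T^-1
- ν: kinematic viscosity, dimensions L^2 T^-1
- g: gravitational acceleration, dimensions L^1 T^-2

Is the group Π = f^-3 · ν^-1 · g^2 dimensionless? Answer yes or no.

Sum the exponent of each base dimension across the product:
  M: −3·[f]_M − [ν]_M + 2·[g]_M = −3·(0) − (0) + 2·(0) = 0
  L: −3·[f]_L − [ν]_L + 2·[g]_L = −3·(0) − (2) + 2·(1) = 0
  T: −3·[f]_T − [ν]_T + 2·[g]_T = −3·(-1) − (-1) + 2·(-2) = 0
All base exponents vanish — dimensionless.

yes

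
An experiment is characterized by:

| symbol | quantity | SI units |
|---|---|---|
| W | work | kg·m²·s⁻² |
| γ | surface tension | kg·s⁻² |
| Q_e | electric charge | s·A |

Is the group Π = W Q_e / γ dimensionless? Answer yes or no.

Sum the exponent of each base dimension across the product:
  M: [W]_M − [γ]_M + [Q_e]_M = (1) − (1) + (0) = 0
  L: [W]_L − [γ]_L + [Q_e]_L = (2) − (0) + (0) = 2
  T: [W]_T − [γ]_T + [Q_e]_T = (-2) − (-2) + (1) = 1
  I: [W]_I − [γ]_I + [Q_e]_I = (0) − (0) + (1) = 1
Net dimensions [L² T I] ≠ [1] — not dimensionless.

no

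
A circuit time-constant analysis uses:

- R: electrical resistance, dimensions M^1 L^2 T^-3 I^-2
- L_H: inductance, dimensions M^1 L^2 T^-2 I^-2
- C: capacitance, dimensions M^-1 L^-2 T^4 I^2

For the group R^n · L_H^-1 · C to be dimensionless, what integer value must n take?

Balance the M exponent: (1)·n from R, plus −(1) + (-1) = -2 from the rest, must sum to zero.
n − 2 = 0, so n = 2.

2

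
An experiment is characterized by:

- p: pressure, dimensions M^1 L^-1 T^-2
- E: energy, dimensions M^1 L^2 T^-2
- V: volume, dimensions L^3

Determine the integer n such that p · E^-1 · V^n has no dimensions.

1

Balance the L exponent: (3)·n from V, plus (-1) − (2) = -3 from the rest, must sum to zero.
3n − 3 = 0, so n = 1.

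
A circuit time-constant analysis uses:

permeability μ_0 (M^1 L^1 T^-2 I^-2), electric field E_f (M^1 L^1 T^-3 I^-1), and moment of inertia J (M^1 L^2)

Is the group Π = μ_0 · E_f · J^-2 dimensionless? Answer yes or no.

Sum the exponent of each base dimension across the product:
  M: [μ_0]_M + [E_f]_M − 2·[J]_M = (1) + (1) − 2·(1) = 0
  L: [μ_0]_L + [E_f]_L − 2·[J]_L = (1) + (1) − 2·(2) = -2
  T: [μ_0]_T + [E_f]_T − 2·[J]_T = (-2) + (-3) − 2·(0) = -5
  I: [μ_0]_I + [E_f]_I − 2·[J]_I = (-2) + (-1) − 2·(0) = -3
Net dimensions [L⁻² T⁻⁵ I⁻³] ≠ [1] — not dimensionless.

no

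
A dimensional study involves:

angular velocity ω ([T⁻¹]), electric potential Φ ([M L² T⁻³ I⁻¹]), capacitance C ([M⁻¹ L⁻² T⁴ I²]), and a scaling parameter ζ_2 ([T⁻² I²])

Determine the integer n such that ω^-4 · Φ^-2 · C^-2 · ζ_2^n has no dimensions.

Balance the T exponent: (-2)·n from ζ_2, plus −4·(-1) − 2·(-3) − 2·(4) = 2 from the rest, must sum to zero.
-2n + 2 = 0, so n = 1.

1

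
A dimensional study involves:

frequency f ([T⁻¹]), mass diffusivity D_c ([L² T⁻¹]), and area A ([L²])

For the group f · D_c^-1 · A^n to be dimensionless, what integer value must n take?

1

Balance the L exponent: (2)·n from A, plus (0) − (2) = -2 from the rest, must sum to zero.
2n − 2 = 0, so n = 1.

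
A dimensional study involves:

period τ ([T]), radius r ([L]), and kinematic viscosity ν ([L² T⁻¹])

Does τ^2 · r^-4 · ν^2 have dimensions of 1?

yes

Sum the exponent of each base dimension across the product:
  M: 2·[τ]_M − 4·[r]_M + 2·[ν]_M = 2·(0) − 4·(0) + 2·(0) = 0
  L: 2·[τ]_L − 4·[r]_L + 2·[ν]_L = 2·(0) − 4·(1) + 2·(2) = 0
  T: 2·[τ]_T − 4·[r]_T + 2·[ν]_T = 2·(1) − 4·(0) + 2·(-1) = 0
  N: 2·[τ]_N − 4·[r]_N + 2·[ν]_N = 2·(0) − 4·(0) + 2·(0) = 0
All base exponents vanish — dimensionless.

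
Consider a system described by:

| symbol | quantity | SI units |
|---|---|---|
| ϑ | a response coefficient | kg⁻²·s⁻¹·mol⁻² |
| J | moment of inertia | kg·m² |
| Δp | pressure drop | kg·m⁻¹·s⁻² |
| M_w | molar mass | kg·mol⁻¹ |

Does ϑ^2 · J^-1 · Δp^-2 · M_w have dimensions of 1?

Sum the exponent of each base dimension across the product:
  M: 2·[ϑ]_M − [J]_M − 2·[Δp]_M + [M_w]_M = 2·(-2) − (1) − 2·(1) + (1) = -6
  L: 2·[ϑ]_L − [J]_L − 2·[Δp]_L + [M_w]_L = 2·(0) − (2) − 2·(-1) + (0) = 0
  T: 2·[ϑ]_T − [J]_T − 2·[Δp]_T + [M_w]_T = 2·(-1) − (0) − 2·(-2) + (0) = 2
  N: 2·[ϑ]_N − [J]_N − 2·[Δp]_N + [M_w]_N = 2·(-2) − (0) − 2·(0) + (-1) = -5
Net dimensions [M⁻⁶ T² N⁻⁵] ≠ [1] — not dimensionless.

no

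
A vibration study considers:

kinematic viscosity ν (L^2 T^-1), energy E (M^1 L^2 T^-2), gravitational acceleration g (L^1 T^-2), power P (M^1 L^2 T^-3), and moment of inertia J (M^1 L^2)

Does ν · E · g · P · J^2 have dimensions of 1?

no

Sum the exponent of each base dimension across the product:
  M: [ν]_M + [E]_M + [g]_M + [P]_M + 2·[J]_M = (0) + (1) + (0) + (1) + 2·(1) = 4
  L: [ν]_L + [E]_L + [g]_L + [P]_L + 2·[J]_L = (2) + (2) + (1) + (2) + 2·(2) = 11
  T: [ν]_T + [E]_T + [g]_T + [P]_T + 2·[J]_T = (-1) + (-2) + (-2) + (-3) + 2·(0) = -8
Net dimensions [M⁴ L¹¹ T⁻⁸] ≠ [1] — not dimensionless.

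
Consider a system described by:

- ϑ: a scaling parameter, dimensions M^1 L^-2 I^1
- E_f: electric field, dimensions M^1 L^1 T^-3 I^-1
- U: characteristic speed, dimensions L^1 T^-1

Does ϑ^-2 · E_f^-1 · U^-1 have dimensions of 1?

no

Sum the exponent of each base dimension across the product:
  M: −2·[ϑ]_M − [E_f]_M − [U]_M = −2·(1) − (1) − (0) = -3
  L: −2·[ϑ]_L − [E_f]_L − [U]_L = −2·(-2) − (1) − (1) = 2
  T: −2·[ϑ]_T − [E_f]_T − [U]_T = −2·(0) − (-3) − (-1) = 4
  I: −2·[ϑ]_I − [E_f]_I − [U]_I = −2·(1) − (-1) − (0) = -1
Net dimensions [M⁻³ L² T⁴ I⁻¹] ≠ [1] — not dimensionless.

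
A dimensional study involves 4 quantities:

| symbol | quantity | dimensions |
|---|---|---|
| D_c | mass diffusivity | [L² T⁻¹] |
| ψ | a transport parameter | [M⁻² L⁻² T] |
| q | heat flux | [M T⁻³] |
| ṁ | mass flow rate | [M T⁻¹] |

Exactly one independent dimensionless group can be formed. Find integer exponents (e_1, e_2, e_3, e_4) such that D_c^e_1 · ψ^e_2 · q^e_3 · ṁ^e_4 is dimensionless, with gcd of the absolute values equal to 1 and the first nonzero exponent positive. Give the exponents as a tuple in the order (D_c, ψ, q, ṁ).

M: e_1·(0) + e_2·(-2) + e_3·(1) + e_4·(1) = 0
L: e_1·(2) + e_2·(-2) + e_3·(0) + e_4·(0) = 0
T: e_1·(-1) + e_2·(1) + e_3·(-3) + e_4·(-1) = 0
Solving this homogeneous linear system for the smallest-integer solution (first nonzero entry positive) gives (1, 1, -1, 3).

(1, 1, -1, 3)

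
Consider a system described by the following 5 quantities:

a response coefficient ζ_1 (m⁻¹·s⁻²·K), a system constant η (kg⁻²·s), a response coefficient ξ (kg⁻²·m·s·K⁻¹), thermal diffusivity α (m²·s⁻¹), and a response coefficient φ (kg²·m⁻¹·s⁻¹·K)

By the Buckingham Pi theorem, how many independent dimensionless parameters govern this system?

1

There are 5 variables and 4 base dimensions (M, L, T, Θ).
The dimension matrix has rank 4.
Independent dimensionless groups: 5 − 4 = 1.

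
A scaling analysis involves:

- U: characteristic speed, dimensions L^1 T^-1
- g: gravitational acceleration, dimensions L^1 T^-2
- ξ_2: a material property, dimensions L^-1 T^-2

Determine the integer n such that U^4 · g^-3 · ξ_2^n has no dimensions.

1

Balance the L exponent: (-1)·n from ξ_2, plus 4·(1) − 3·(1) = 1 from the rest, must sum to zero.
−n + 1 = 0, so n = 1.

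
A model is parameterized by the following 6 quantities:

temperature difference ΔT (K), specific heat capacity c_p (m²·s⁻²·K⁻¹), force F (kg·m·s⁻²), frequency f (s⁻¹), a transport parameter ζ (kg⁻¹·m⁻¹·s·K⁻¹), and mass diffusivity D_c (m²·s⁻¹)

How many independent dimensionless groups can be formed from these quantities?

There are 6 variables and 4 base dimensions (M, L, T, Θ).
The dimension matrix has rank 4.
Independent dimensionless groups: 6 − 4 = 2.

2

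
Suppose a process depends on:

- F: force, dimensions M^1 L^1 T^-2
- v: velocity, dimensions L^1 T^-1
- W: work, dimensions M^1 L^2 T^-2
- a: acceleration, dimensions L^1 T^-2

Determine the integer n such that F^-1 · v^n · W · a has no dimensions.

-2

Balance the L exponent: (1)·n from v, plus −(1) + (2) + (1) = 2 from the rest, must sum to zero.
n + 2 = 0, so n = -2.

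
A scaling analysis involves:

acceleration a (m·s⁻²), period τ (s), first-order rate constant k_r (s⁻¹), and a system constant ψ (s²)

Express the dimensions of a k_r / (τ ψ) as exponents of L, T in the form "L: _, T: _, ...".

L: 1, T: -6

Collect each base-dimension exponent across the product:
  L: (1) − (0) + (0) − (0) = 1
  T: (-2) − (1) + (-1) − (2) = -6
So the dimensions are [L T⁻⁶].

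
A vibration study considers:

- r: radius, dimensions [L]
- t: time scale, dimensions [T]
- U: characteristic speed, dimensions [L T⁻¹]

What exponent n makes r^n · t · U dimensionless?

-1

Balance the L exponent: (1)·n from r, plus (0) + (1) = 1 from the rest, must sum to zero.
n + 1 = 0, so n = -1.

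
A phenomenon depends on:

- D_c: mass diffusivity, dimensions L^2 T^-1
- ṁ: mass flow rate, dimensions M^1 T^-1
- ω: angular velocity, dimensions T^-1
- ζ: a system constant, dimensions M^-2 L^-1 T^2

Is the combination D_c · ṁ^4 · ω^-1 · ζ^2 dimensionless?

Sum the exponent of each base dimension across the product:
  M: [D_c]_M + 4·[ṁ]_M − [ω]_M + 2·[ζ]_M = (0) + 4·(1) − (0) + 2·(-2) = 0
  L: [D_c]_L + 4·[ṁ]_L − [ω]_L + 2·[ζ]_L = (2) + 4·(0) − (0) + 2·(-1) = 0
  T: [D_c]_T + 4·[ṁ]_T − [ω]_T + 2·[ζ]_T = (-1) + 4·(-1) − (-1) + 2·(2) = 0
All base exponents vanish — dimensionless.

yes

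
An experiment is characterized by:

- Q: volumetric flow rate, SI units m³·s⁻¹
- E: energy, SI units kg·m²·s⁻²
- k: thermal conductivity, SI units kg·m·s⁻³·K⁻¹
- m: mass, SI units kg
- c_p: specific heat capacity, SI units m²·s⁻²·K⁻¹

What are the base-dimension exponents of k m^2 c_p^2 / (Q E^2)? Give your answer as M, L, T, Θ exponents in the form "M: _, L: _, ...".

M: 1, L: -2, T: -2, Θ: -3

Collect each base-dimension exponent across the product:
  M: −(0) − 2·(1) + (1) + 2·(1) + 2·(0) = 1
  L: −(3) − 2·(2) + (1) + 2·(0) + 2·(2) = -2
  T: −(-1) − 2·(-2) + (-3) + 2·(0) + 2·(-2) = -2
  Θ: −(0) − 2·(0) + (-1) + 2·(0) + 2·(-1) = -3
So the dimensions are [M L⁻² T⁻² Θ⁻³].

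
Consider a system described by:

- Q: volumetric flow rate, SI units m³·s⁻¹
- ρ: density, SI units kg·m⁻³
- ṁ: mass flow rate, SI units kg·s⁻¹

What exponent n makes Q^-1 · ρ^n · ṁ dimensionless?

-1

Balance the M exponent: (1)·n from ρ, plus −(0) + (1) = 1 from the rest, must sum to zero.
n + 1 = 0, so n = -1.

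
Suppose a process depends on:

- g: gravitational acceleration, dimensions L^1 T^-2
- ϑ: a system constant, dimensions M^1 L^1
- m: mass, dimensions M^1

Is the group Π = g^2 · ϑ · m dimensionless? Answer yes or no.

Sum the exponent of each base dimension across the product:
  M: 2·[g]_M + [ϑ]_M + [m]_M = 2·(0) + (1) + (1) = 2
  L: 2·[g]_L + [ϑ]_L + [m]_L = 2·(1) + (1) + (0) = 3
  T: 2·[g]_T + [ϑ]_T + [m]_T = 2·(-2) + (0) + (0) = -4
Net dimensions [M² L³ T⁻⁴] ≠ [1] — not dimensionless.

no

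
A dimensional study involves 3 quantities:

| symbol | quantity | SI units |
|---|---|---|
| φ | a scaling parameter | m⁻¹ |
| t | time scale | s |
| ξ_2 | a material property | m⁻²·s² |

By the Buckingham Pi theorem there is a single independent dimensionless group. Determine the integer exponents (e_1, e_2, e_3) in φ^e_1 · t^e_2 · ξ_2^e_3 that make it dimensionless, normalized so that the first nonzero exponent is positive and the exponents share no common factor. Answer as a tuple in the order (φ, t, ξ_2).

(2, 2, -1)

L: e_1·(-1) + e_2·(0) + e_3·(-2) = 0
T: e_1·(0) + e_2·(1) + e_3·(2) = 0
Solving this homogeneous linear system for the smallest-integer solution (first nonzero entry positive) gives (2, 2, -1).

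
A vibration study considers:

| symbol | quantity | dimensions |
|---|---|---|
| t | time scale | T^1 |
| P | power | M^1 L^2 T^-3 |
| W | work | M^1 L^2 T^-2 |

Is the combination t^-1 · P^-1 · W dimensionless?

Sum the exponent of each base dimension across the product:
  M: −[t]_M − [P]_M + [W]_M = −(0) − (1) + (1) = 0
  L: −[t]_L − [P]_L + [W]_L = −(0) − (2) + (2) = 0
  T: −[t]_T − [P]_T + [W]_T = −(1) − (-3) + (-2) = 0
All base exponents vanish — dimensionless.

yes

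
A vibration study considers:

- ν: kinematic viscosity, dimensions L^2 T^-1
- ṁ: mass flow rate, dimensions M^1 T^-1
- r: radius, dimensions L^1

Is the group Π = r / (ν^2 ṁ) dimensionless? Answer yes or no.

no

Sum the exponent of each base dimension across the product:
  M: −2·[ν]_M − [ṁ]_M + [r]_M = −2·(0) − (1) + (0) = -1
  L: −2·[ν]_L − [ṁ]_L + [r]_L = −2·(2) − (0) + (1) = -3
  T: −2·[ν]_T − [ṁ]_T + [r]_T = −2·(-1) − (-1) + (0) = 3
Net dimensions [M⁻¹ L⁻³ T³] ≠ [1] — not dimensionless.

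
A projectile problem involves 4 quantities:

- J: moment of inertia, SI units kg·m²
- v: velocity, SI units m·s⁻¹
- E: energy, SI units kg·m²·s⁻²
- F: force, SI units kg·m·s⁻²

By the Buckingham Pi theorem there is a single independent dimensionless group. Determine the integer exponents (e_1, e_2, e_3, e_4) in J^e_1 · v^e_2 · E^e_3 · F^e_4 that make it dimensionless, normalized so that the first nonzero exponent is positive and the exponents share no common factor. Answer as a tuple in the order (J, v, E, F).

M: e_1·(1) + e_2·(0) + e_3·(1) + e_4·(1) = 0
L: e_1·(2) + e_2·(1) + e_3·(2) + e_4·(1) = 0
T: e_1·(0) + e_2·(-1) + e_3·(-2) + e_4·(-2) = 0
Solving this homogeneous linear system for the smallest-integer solution (first nonzero entry positive) gives (1, 2, -3, 2).

(1, 2, -3, 2)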